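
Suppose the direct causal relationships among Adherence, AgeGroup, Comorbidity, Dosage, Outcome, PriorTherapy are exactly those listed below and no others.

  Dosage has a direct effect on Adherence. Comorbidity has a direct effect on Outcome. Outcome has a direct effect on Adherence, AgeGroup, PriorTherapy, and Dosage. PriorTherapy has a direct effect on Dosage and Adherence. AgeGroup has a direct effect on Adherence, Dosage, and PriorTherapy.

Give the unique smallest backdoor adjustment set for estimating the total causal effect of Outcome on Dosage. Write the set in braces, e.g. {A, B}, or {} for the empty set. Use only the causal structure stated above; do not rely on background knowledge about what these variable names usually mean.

Variables eligible for adjustment (non-descendants of Outcome, excluding Outcome and Dosage): {Comorbidity}.
Backdoor paths from Outcome to Dosage:
  (none)
With no backdoor paths the empty set already satisfies the criterion, and it is trivially minimal.

{}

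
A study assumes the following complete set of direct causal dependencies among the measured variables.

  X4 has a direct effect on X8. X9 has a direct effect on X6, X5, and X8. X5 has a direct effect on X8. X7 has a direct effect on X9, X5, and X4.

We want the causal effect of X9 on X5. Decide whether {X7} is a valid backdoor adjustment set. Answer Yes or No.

Backdoor paths from X9 to X5 (paths whose first edge points into X9):
  P1: X9 <- X7 -> X4 -> X8 <- X5
  P2: X9 <- X7 -> X5
Condition 1 (no descendant of X9 in the set): holds — descendants of X9 are {X5, X6, X8}; none are in {X7}.
Condition 2 (every backdoor path blocked by {X7}):
  P1: blocked at fork node X7 ∈ conditioning set.
  P2: blocked at fork node X7 ∈ conditioning set.
{X7} satisfies the backdoor criterion.

Yes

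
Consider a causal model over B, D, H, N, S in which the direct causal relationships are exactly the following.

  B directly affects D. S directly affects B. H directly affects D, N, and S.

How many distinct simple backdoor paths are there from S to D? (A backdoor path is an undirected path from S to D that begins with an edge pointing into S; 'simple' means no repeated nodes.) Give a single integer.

A backdoor path from S to D is any simple undirected path whose first edge points into S (i.e. leaves S via a parent).
Parents of S: {H}.
Enumerating:
  P1: S <- H -> D
That exhausts the simple backdoor paths. Count: 1.

1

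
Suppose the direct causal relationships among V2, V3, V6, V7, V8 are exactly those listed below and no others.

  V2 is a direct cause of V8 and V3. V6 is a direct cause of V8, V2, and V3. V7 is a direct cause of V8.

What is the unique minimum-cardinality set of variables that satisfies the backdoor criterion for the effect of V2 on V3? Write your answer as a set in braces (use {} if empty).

Variables eligible for adjustment (non-descendants of V2, excluding V2 and V3): {V6, V7}.
Backdoor paths from V2 to V3:
  P1: V2 <- V6 -> V3
The empty set is not sufficient: P1 (V2 <- V6 -> V3) has no collider blocking it and no conditioned non-collider, so it is open.
Try {V6}:
  P1: blocked at fork node V6 ∈ conditioning set.
{V6} contains no descendant of V2 and blocks every backdoor path.
No other singleton works — e.g. {V7} leaves P1 open — so {V6} is the unique smallest valid adjustment set.

{V6}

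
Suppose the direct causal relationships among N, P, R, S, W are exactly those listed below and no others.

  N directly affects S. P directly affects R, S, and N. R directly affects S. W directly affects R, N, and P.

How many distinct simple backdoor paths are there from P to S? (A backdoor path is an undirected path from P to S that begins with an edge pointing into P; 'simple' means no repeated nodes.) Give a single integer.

2

A backdoor path from P to S is any simple undirected path whose first edge points into P (i.e. leaves P via a parent).
Parents of P: {W}.
Enumerating:
  P1: P <- W -> R -> S
  P2: P <- W -> N -> S
That exhausts the simple backdoor paths. Count: 2.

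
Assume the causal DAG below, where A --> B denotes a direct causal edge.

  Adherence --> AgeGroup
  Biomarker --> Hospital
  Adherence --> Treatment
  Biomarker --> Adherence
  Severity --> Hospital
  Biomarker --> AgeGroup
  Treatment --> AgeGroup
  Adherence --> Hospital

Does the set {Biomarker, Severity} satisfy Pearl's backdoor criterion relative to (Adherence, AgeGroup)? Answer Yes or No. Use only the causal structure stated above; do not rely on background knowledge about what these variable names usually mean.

Backdoor paths from Adherence to AgeGroup (paths whose first edge points into Adherence):
  P1: Adherence <- Biomarker -> AgeGroup
Condition 1 (no descendant of Adherence in the set): holds — descendants of Adherence are {AgeGroup, Hospital, Treatment}; none are in {Biomarker, Severity}.
Condition 2 (every backdoor path blocked by {Biomarker, Severity}):
  P1: blocked at fork node Biomarker ∈ conditioning set.
{Biomarker, Severity} satisfies the backdoor criterion.

Yes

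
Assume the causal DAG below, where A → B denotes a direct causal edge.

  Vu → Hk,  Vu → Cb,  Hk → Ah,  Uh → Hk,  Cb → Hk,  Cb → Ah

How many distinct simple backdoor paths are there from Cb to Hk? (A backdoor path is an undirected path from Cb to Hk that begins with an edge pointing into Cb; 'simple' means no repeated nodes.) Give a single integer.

1

A backdoor path from Cb to Hk is any simple undirected path whose first edge points into Cb (i.e. leaves Cb via a parent).
Parents of Cb: {Vu}.
Enumerating:
  P1: Cb <- Vu -> Hk
That exhausts the simple backdoor paths. Count: 1.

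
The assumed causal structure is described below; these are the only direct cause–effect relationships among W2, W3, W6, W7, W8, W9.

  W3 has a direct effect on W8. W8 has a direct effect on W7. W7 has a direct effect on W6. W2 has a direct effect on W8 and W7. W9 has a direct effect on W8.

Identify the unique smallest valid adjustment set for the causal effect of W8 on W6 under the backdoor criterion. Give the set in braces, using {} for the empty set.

Variables eligible for adjustment (non-descendants of W8, excluding W8 and W6): {W2, W3, W9}.
Backdoor paths from W8 to W6:
  P1: W8 <- W2 -> W7 -> W6
The empty set is not sufficient: P1 (W8 <- W2 -> W7 -> W6) has no collider blocking it and no conditioned non-collider, so it is open.
Try {W2}:
  P1: blocked at fork node W2 ∈ conditioning set.
{W2} contains no descendant of W8 and blocks every backdoor path.
No other singleton works — e.g. {W9} leaves P1 open — so {W2} is the unique smallest valid adjustment set.

{W2}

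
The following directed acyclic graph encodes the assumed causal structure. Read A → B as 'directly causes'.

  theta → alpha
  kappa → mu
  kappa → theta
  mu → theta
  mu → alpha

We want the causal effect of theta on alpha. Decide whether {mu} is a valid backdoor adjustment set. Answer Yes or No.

Backdoor paths from theta to alpha (paths whose first edge points into theta):
  P1: theta <- kappa -> mu -> alpha
  P2: theta <- mu -> alpha
Condition 1 (no descendant of theta in the set): holds — descendants of theta are {alpha}; none are in {mu}.
Condition 2 (every backdoor path blocked by {mu}):
  P1: blocked at chain node mu ∈ conditioning set.
  P2: blocked at fork node mu ∈ conditioning set.
{mu} satisfies the backdoor criterion.

Yes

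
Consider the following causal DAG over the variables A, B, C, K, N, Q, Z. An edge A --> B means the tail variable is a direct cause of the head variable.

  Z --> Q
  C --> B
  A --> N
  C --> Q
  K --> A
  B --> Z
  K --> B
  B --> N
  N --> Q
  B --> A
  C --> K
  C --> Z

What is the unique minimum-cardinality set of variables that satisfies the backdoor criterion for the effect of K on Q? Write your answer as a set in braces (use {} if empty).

Variables eligible for adjustment (non-descendants of K, excluding K and Q): {C}.
Backdoor paths from K to Q:
  P1: K <- C -> B -> A -> N -> Q
  P2: K <- C -> B -> N -> Q
  P3: K <- C -> B -> Z -> Q
  P4: K <- C -> Z <- B -> A -> N -> Q
  P5: K <- C -> Z <- B -> N -> Q
  P6: K <- C -> Z -> Q
  P7: K <- C -> Q
The empty set is not sufficient: P1 (K <- C -> B -> A -> N -> Q) has no collider blocking it and no conditioned non-collider, so it is open.
Try {C}:
  P1: blocked at fork node C ∈ conditioning set.
  P2: blocked at fork node C ∈ conditioning set.
  P3: blocked at fork node C ∈ conditioning set.
  P4: blocked at fork node C ∈ conditioning set.
  P5: blocked at fork node C ∈ conditioning set.
  P6: blocked at fork node C ∈ conditioning set.
  P7: blocked at fork node C ∈ conditioning set.
{C} contains no descendant of K and blocks every backdoor path.
{C} is the unique smallest valid adjustment set.

{C}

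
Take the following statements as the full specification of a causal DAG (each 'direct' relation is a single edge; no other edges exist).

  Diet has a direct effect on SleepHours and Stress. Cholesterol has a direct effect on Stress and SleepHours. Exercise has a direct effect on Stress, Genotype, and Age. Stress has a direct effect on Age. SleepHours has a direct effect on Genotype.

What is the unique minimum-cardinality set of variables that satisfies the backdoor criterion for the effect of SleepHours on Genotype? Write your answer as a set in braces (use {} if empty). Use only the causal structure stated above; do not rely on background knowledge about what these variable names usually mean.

Variables eligible for adjustment (non-descendants of SleepHours, excluding SleepHours and Genotype): {Age, Cholesterol, Diet, Exercise, Stress}.
Backdoor paths from SleepHours to Genotype:
  P1: SleepHours <- Diet -> Stress <- Exercise -> Genotype
  P2: SleepHours <- Diet -> Stress -> Age <- Exercise -> Genotype
  P3: SleepHours <- Cholesterol -> Stress <- Exercise -> Genotype
  P4: SleepHours <- Cholesterol -> Stress -> Age <- Exercise -> Genotype
Each backdoor path contains an unconditioned collider, so every path is already blocked with the empty conditioning set:
  P1: blocked at collider Stress (neither it nor any descendant is in the conditioning set).
  P2: blocked at collider Age (neither it nor any descendant is in the conditioning set).
  P3: blocked at collider Stress (neither it nor any descendant is in the conditioning set).
  P4: blocked at collider Age (neither it nor any descendant is in the conditioning set).
The empty set is therefore the unique smallest valid set.

{}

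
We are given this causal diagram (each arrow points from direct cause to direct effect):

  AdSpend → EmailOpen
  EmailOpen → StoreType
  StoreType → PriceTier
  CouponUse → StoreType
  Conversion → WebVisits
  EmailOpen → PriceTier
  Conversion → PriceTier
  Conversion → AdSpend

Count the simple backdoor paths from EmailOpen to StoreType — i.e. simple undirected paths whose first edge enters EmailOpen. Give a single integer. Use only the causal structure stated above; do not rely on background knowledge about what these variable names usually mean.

A backdoor path from EmailOpen to StoreType is any simple undirected path whose first edge points into EmailOpen (i.e. leaves EmailOpen via a parent).
Parents of EmailOpen: {AdSpend}.
Enumerating:
  P1: EmailOpen <- AdSpend <- Conversion -> PriceTier <- StoreType
That exhausts the simple backdoor paths. Count: 1.

1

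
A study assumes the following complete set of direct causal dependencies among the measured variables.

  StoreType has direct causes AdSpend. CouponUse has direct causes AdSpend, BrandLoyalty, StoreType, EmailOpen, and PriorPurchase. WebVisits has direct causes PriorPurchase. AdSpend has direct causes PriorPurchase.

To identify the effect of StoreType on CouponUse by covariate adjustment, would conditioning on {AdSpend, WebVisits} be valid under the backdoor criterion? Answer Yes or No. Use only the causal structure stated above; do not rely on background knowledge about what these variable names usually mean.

Yes

Backdoor paths from StoreType to CouponUse (paths whose first edge points into StoreType):
  P1: StoreType <- AdSpend <- PriorPurchase -> CouponUse
  P2: StoreType <- AdSpend -> CouponUse
Condition 1 (no descendant of StoreType in the set): holds — descendants of StoreType are {CouponUse}; none are in {AdSpend, WebVisits}.
Condition 2 (every backdoor path blocked by {AdSpend, WebVisits}):
  P1: blocked at chain node AdSpend ∈ conditioning set.
  P2: blocked at fork node AdSpend ∈ conditioning set.
{AdSpend, WebVisits} satisfies the backdoor criterion.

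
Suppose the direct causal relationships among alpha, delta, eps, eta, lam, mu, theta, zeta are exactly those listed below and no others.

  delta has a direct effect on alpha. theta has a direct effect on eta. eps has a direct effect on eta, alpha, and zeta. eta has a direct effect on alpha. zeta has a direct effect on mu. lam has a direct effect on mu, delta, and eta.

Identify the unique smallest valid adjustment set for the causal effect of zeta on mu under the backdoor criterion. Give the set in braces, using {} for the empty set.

Variables eligible for adjustment (non-descendants of zeta, excluding zeta and mu): {alpha, delta, eps, eta, lam, theta}.
Backdoor paths from zeta to mu:
  P1: zeta <- eps -> eta <- lam -> mu
  P2: zeta <- eps -> eta -> alpha <- delta <- lam -> mu
  P3: zeta <- eps -> alpha <- eta <- lam -> mu
  P4: zeta <- eps -> alpha <- delta <- lam -> mu
Each backdoor path contains an unconditioned collider, so every path is already blocked with the empty conditioning set:
  P1: blocked at collider eta (neither it nor any descendant is in the conditioning set).
  P2: blocked at collider alpha (neither it nor any descendant is in the conditioning set).
  P3: blocked at collider alpha (neither it nor any descendant is in the conditioning set).
  P4: blocked at collider alpha (neither it nor any descendant is in the conditioning set).
The empty set is therefore the unique smallest valid set.

{}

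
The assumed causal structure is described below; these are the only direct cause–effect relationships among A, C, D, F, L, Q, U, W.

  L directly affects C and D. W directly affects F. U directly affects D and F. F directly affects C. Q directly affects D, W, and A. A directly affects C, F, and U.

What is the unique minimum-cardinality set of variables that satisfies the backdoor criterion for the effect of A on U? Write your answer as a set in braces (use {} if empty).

Variables eligible for adjustment (non-descendants of A, excluding A and U): {L, Q, W}.
Backdoor paths from A to U:
  P1: A <- Q -> W -> F <- U
  P2: A <- Q -> W -> F -> C <- L -> D <- U
  P3: A <- Q -> D <- L -> C <- F <- U
  P4: A <- Q -> D <- U
Each backdoor path contains an unconditioned collider, so every path is already blocked with the empty conditioning set:
  P1: blocked at collider F (neither it nor any descendant is in the conditioning set).
  P2: blocked at collider C (neither it nor any descendant is in the conditioning set).
  P3: blocked at collider D (neither it nor any descendant is in the conditioning set).
  P4: blocked at collider D (neither it nor any descendant is in the conditioning set).
The empty set is therefore the unique smallest valid set.

{}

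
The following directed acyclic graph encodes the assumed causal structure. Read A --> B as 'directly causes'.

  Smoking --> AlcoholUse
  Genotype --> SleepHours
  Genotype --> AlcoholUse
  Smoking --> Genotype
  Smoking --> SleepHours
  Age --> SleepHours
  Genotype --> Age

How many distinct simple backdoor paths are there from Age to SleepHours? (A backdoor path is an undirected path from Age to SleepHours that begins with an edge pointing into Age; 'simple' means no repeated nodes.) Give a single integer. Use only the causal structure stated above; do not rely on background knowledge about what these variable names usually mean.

3

A backdoor path from Age to SleepHours is any simple undirected path whose first edge points into Age (i.e. leaves Age via a parent).
Parents of Age: {Genotype}.
Enumerating:
  P1: Age <- Genotype <- Smoking -> SleepHours
  P2: Age <- Genotype -> SleepHours
  P3: Age <- Genotype -> AlcoholUse <- Smoking -> SleepHours
That exhausts the simple backdoor paths. Count: 3.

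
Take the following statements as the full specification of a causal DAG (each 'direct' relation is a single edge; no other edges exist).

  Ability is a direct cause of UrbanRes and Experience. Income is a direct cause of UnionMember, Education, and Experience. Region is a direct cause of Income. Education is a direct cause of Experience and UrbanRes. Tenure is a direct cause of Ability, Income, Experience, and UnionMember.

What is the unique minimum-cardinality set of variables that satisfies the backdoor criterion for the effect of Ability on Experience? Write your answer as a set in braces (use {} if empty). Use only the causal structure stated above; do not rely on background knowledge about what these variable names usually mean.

Variables eligible for adjustment (non-descendants of Ability, excluding Ability and Experience): {Education, Income, Region, Tenure, UnionMember}.
Backdoor paths from Ability to Experience:
  P1: Ability <- Tenure -> Income -> Education -> Experience
  P2: Ability <- Tenure -> Income -> Experience
  P3: Ability <- Tenure -> Experience
  P4: Ability <- Tenure -> UnionMember <- Income -> Education -> Experience
  P5: Ability <- Tenure -> UnionMember <- Income -> Experience
The empty set is not sufficient: P1 (Ability <- Tenure -> Income -> Education -> Experience) has no collider blocking it and no conditioned non-collider, so it is open.
Try {Tenure}:
  P1: blocked at fork node Tenure ∈ conditioning set.
  P2: blocked at fork node Tenure ∈ conditioning set.
  P3: blocked at fork node Tenure ∈ conditioning set.
  P4: blocked at fork node Tenure ∈ conditioning set.
  P5: blocked at fork node Tenure ∈ conditioning set.
{Tenure} contains no descendant of Ability and blocks every backdoor path.
No other singleton works — e.g. {Region} leaves P1 open — so {Tenure} is the unique smallest valid adjustment set.

{Tenure}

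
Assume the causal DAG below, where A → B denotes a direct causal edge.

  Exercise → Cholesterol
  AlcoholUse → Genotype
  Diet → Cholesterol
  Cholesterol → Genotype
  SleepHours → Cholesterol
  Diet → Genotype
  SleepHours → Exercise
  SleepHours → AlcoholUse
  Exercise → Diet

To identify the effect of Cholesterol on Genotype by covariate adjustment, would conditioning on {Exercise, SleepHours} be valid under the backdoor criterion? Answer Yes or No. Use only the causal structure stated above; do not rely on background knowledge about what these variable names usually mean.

Backdoor paths from Cholesterol to Genotype (paths whose first edge points into Cholesterol):
  P1: Cholesterol <- SleepHours -> Exercise -> Diet -> Genotype
  P2: Cholesterol <- SleepHours -> AlcoholUse -> Genotype
  P3: Cholesterol <- Exercise <- SleepHours -> AlcoholUse -> Genotype
  P4: Cholesterol <- Exercise -> Diet -> Genotype
  P5: Cholesterol <- Diet <- Exercise <- SleepHours -> AlcoholUse -> Genotype
  P6: Cholesterol <- Diet -> Genotype
Condition 1 (no descendant of Cholesterol in the set): holds — descendants of Cholesterol are {Genotype}; none are in {Exercise, SleepHours}.
Condition 2 (every backdoor path blocked by {Exercise, SleepHours}):
  P1: blocked at fork node SleepHours ∈ conditioning set.
  P2: blocked at fork node SleepHours ∈ conditioning set.
  P3: blocked at chain node Exercise ∈ conditioning set.
  P4: blocked at fork node Exercise ∈ conditioning set.
  P5: blocked at chain node Exercise ∈ conditioning set.
  P6: open — no interior node is in the conditioning set.
{Exercise, SleepHours} does not satisfy the backdoor criterion.

No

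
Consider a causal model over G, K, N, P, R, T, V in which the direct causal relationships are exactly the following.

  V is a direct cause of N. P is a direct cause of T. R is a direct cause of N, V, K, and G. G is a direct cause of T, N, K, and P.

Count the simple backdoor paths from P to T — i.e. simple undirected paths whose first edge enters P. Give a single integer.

1

A backdoor path from P to T is any simple undirected path whose first edge points into P (i.e. leaves P via a parent).
Parents of P: {G}.
Enumerating:
  P1: P <- G -> T
That exhausts the simple backdoor paths. Count: 1.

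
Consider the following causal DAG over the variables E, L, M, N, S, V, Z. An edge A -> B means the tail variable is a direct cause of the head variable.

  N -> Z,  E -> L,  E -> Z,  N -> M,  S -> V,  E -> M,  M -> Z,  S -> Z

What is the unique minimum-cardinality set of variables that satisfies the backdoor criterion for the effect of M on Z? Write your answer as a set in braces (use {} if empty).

{E, N}

Variables eligible for adjustment (non-descendants of M, excluding M and Z): {E, L, N, S, V}.
Backdoor paths from M to Z:
  P1: M <- E -> Z
  P2: M <- N -> Z
The empty set is not sufficient: P1 (M <- E -> Z) has no collider blocking it and no conditioned non-collider, so it is open.
Try {E, N}:
  P1: blocked at fork node E ∈ conditioning set.
  P2: blocked at fork node N ∈ conditioning set.
{E, N} contains no descendant of M and blocks every backdoor path.
Every element of {E, N} is needed (dropping E leaves P1 open; dropping N leaves P2 open), so no proper subset is valid.
Among all size-2 subsets of the eligible variables, only {E, N} blocks every backdoor path, so it is the unique smallest valid adjustment set.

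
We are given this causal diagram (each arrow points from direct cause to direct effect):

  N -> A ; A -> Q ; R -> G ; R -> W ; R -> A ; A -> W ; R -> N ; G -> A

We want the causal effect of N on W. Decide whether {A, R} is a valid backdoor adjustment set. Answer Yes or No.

No

Backdoor paths from N to W (paths whose first edge points into N):
  P1: N <- R -> G -> A -> W
  P2: N <- R -> A -> W
  P3: N <- R -> W
Condition 1 (no descendant of N in the set): FAILS — A is a descendant of N.
Condition 2 (every backdoor path blocked by {A, R}):
  P1: blocked at fork node R ∈ conditioning set.
  P2: blocked at fork node R ∈ conditioning set.
  P3: blocked at fork node R ∈ conditioning set.
{A, R} does not satisfy the backdoor criterion.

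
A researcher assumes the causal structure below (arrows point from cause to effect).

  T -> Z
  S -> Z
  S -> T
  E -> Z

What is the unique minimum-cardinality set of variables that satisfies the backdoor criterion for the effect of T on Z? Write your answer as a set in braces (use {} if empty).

{S}

Variables eligible for adjustment (non-descendants of T, excluding T and Z): {E, S}.
Backdoor paths from T to Z:
  P1: T <- S -> Z
The empty set is not sufficient: P1 (T <- S -> Z) has no collider blocking it and no conditioned non-collider, so it is open.
Try {S}:
  P1: blocked at fork node S ∈ conditioning set.
{S} contains no descendant of T and blocks every backdoor path.
No other singleton works — e.g. {E} leaves P1 open — so {S} is the unique smallest valid adjustment set.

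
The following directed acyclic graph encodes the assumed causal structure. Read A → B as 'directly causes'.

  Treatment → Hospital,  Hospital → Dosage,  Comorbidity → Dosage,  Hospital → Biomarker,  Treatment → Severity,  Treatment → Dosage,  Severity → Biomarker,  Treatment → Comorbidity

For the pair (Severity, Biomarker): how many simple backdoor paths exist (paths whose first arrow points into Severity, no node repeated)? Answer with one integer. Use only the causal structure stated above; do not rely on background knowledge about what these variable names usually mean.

A backdoor path from Severity to Biomarker is any simple undirected path whose first edge points into Severity (i.e. leaves Severity via a parent).
Parents of Severity: {Treatment}.
Enumerating:
  P1: Severity <- Treatment -> Comorbidity -> Dosage <- Hospital -> Biomarker
  P2: Severity <- Treatment -> Hospital -> Biomarker
  P3: Severity <- Treatment -> Dosage <- Hospital -> Biomarker
That exhausts the simple backdoor paths. Count: 3.

3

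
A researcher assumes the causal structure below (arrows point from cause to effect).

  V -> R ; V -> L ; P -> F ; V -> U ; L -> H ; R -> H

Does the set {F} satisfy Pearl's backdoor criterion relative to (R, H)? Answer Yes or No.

Backdoor paths from R to H (paths whose first edge points into R):
  P1: R <- V -> L -> H
Condition 1 (no descendant of R in the set): holds — descendants of R are {H}; none are in {F}.
Condition 2 (every backdoor path blocked by {F}):
  P1: open — no interior node is in the conditioning set.
{F} does not satisfy the backdoor criterion.

No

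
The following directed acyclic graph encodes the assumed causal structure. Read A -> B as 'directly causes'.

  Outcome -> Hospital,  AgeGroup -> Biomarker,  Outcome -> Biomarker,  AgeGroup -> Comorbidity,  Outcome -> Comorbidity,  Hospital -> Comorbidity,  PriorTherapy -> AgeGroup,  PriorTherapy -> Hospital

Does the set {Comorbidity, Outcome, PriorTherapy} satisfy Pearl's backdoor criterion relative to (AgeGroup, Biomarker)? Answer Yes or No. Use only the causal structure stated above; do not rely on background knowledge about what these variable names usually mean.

Backdoor paths from AgeGroup to Biomarker (paths whose first edge points into AgeGroup):
  P1: AgeGroup <- PriorTherapy -> Hospital <- Outcome -> Biomarker
  P2: AgeGroup <- PriorTherapy -> Hospital -> Comorbidity <- Outcome -> Biomarker
Condition 1 (no descendant of AgeGroup in the set): FAILS — Comorbidity is a descendant of AgeGroup.
Condition 2 (every backdoor path blocked by {Comorbidity, Outcome, PriorTherapy}):
  P1: blocked at fork node PriorTherapy ∈ conditioning set.
  P2: blocked at fork node PriorTherapy ∈ conditioning set.
{Comorbidity, Outcome, PriorTherapy} does not satisfy the backdoor criterion.

No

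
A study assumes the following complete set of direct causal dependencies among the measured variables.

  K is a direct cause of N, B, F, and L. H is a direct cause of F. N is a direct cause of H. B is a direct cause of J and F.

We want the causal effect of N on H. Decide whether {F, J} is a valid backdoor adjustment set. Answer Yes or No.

Backdoor paths from N to H (paths whose first edge points into N):
  P1: N <- K -> B -> F <- H
  P2: N <- K -> F <- H
Condition 1 (no descendant of N in the set): FAILS — F is a descendant of N.
Condition 2 (every backdoor path blocked by {F, J}):
  P1: open — collider(s) F are conditioned on (or have a conditioned descendant) and no non-collider on the path is in the set.
  P2: open — collider(s) F are conditioned on (or have a conditioned descendant) and no non-collider on the path is in the set.
{F, J} does not satisfy the backdoor criterion.

No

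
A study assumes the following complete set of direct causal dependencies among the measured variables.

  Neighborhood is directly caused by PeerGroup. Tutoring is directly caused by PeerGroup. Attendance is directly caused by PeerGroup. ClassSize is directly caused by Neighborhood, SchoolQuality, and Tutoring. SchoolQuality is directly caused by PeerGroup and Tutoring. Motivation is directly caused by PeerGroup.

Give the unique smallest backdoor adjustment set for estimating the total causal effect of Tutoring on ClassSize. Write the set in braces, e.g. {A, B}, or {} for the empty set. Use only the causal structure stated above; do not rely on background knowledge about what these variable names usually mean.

{PeerGroup}

Variables eligible for adjustment (non-descendants of Tutoring, excluding Tutoring and ClassSize): {Attendance, Motivation, Neighborhood, PeerGroup}.
Backdoor paths from Tutoring to ClassSize:
  P1: Tutoring <- PeerGroup -> Neighborhood -> ClassSize
  P2: Tutoring <- PeerGroup -> SchoolQuality -> ClassSize
The empty set is not sufficient: P1 (Tutoring <- PeerGroup -> Neighborhood -> ClassSize) has no collider blocking it and no conditioned non-collider, so it is open.
Try {PeerGroup}:
  P1: blocked at fork node PeerGroup ∈ conditioning set.
  P2: blocked at fork node PeerGroup ∈ conditioning set.
{PeerGroup} contains no descendant of Tutoring and blocks every backdoor path.
No other singleton works — e.g. {Attendance} leaves P1 open — so {PeerGroup} is the unique smallest valid adjustment set.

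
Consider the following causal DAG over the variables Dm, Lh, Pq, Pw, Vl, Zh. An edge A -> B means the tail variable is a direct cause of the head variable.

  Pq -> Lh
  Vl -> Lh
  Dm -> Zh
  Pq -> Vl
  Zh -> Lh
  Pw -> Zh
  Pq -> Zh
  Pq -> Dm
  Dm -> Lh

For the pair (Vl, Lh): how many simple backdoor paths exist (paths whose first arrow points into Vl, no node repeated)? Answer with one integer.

5

A backdoor path from Vl to Lh is any simple undirected path whose first edge points into Vl (i.e. leaves Vl via a parent).
Parents of Vl: {Pq}.
Enumerating:
  P1: Vl <- Pq -> Dm -> Zh -> Lh
  P2: Vl <- Pq -> Dm -> Lh
  P3: Vl <- Pq -> Zh <- Dm -> Lh
  P4: Vl <- Pq -> Zh -> Lh
  P5: Vl <- Pq -> Lh
That exhausts the simple backdoor paths. Count: 5.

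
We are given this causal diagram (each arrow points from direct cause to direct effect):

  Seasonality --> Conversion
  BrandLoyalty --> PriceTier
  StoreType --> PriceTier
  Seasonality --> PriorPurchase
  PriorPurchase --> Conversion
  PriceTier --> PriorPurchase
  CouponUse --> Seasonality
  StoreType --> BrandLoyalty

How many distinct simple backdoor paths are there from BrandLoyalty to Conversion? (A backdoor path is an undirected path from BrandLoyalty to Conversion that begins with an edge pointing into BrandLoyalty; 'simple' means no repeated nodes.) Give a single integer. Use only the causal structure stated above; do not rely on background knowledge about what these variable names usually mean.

2

A backdoor path from BrandLoyalty to Conversion is any simple undirected path whose first edge points into BrandLoyalty (i.e. leaves BrandLoyalty via a parent).
Parents of BrandLoyalty: {StoreType}.
Enumerating:
  P1: BrandLoyalty <- StoreType -> PriceTier -> PriorPurchase <- Seasonality -> Conversion
  P2: BrandLoyalty <- StoreType -> PriceTier -> PriorPurchase -> Conversion
That exhausts the simple backdoor paths. Count: 2.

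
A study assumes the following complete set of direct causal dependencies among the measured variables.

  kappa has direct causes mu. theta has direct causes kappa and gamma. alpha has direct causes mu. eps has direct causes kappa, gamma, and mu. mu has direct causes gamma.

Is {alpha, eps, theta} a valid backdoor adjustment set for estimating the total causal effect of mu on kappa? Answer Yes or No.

Backdoor paths from mu to kappa (paths whose first edge points into mu):
  P1: mu <- gamma -> theta <- kappa
  P2: mu <- gamma -> eps <- kappa
Condition 1 (no descendant of mu in the set): FAILS — alpha, eps, and theta are descendants of mu.
Condition 2 (every backdoor path blocked by {alpha, eps, theta}):
  P1: open — collider(s) theta are conditioned on (or have a conditioned descendant) and no non-collider on the path is in the set.
  P2: open — collider(s) eps are conditioned on (or have a conditioned descendant) and no non-collider on the path is in the set.
{alpha, eps, theta} does not satisfy the backdoor criterion.

No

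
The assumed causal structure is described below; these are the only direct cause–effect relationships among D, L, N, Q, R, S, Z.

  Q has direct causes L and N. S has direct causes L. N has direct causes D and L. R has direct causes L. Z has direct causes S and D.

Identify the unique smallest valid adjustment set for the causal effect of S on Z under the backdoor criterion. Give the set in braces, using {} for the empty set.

Variables eligible for adjustment (non-descendants of S, excluding S and Z): {D, L, N, Q, R}.
Backdoor paths from S to Z:
  P1: S <- L -> N <- D -> Z
  P2: S <- L -> Q <- N <- D -> Z
Each backdoor path contains an unconditioned collider, so every path is already blocked with the empty conditioning set:
  P1: blocked at collider N (neither it nor any descendant is in the conditioning set).
  P2: blocked at collider Q (neither it nor any descendant is in the conditioning set).
The empty set is therefore the unique smallest valid set.

{}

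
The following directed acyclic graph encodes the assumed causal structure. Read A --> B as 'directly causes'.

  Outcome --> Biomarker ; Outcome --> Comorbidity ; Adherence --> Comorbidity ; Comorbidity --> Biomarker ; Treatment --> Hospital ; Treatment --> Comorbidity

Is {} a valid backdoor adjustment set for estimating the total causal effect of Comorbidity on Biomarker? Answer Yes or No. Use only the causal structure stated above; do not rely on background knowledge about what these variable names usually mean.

Backdoor paths from Comorbidity to Biomarker (paths whose first edge points into Comorbidity):
  P1: Comorbidity <- Outcome -> Biomarker
Condition 1 (no descendant of Comorbidity in the set): holds — descendants of Comorbidity are {Biomarker}; none are in {}.
Condition 2 (every backdoor path blocked by {}):
  P1: open — no interior node is in the conditioning set.
{} does not satisfy the backdoor criterion.

No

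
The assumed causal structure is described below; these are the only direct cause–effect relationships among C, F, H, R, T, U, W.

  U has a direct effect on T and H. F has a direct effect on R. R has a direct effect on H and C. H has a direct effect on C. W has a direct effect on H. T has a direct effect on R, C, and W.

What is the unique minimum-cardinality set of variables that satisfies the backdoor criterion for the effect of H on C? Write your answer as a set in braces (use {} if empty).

{R, T}

Variables eligible for adjustment (non-descendants of H, excluding H and C): {F, R, T, U, W}.
Backdoor paths from H to C:
  P1: H <- U -> T -> R -> C
  P2: H <- U -> T -> C
  P3: H <- R <- T -> C
  P4: H <- R -> C
  P5: H <- W <- T -> R -> C
  P6: H <- W <- T -> C
The empty set is not sufficient: P1 (H <- U -> T -> R -> C) has no collider blocking it and no conditioned non-collider, so it is open.
Try {R, T}:
  P1: blocked at chain node T ∈ conditioning set.
  P2: blocked at chain node T ∈ conditioning set.
  P3: blocked at chain node R ∈ conditioning set.
  P4: blocked at fork node R ∈ conditioning set.
  P5: blocked at fork node T ∈ conditioning set.
  P6: blocked at fork node T ∈ conditioning set.
{R, T} contains no descendant of H and blocks every backdoor path.
Every element of {R, T} is needed (dropping R leaves P4 open; dropping T leaves P2 open), so no proper subset is valid.
Among all size-2 subsets of the eligible variables, only {R, T} blocks every backdoor path, so it is the unique smallest valid adjustment set.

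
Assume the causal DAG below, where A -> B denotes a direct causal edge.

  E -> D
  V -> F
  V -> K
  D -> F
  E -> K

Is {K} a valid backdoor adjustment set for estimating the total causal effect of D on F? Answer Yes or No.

Backdoor paths from D to F (paths whose first edge points into D):
  P1: D <- E -> K <- V -> F
Condition 1 (no descendant of D in the set): holds — descendants of D are {F}; none are in {K}.
Condition 2 (every backdoor path blocked by {K}):
  P1: open — collider(s) K are conditioned on (or have a conditioned descendant) and no non-collider on the path is in the set.
{K} does not satisfy the backdoor criterion.

No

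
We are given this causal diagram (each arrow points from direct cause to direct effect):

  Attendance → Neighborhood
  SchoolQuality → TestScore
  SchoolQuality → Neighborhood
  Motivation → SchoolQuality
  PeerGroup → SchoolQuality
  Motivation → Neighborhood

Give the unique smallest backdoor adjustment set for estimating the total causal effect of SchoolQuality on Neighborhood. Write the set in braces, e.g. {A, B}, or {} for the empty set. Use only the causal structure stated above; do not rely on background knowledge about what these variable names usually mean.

Variables eligible for adjustment (non-descendants of SchoolQuality, excluding SchoolQuality and Neighborhood): {Attendance, Motivation, PeerGroup}.
Backdoor paths from SchoolQuality to Neighborhood:
  P1: SchoolQuality <- Motivation -> Neighborhood
The empty set is not sufficient: P1 (SchoolQuality <- Motivation -> Neighborhood) has no collider blocking it and no conditioned non-collider, so it is open.
Try {Motivation}:
  P1: blocked at fork node Motivation ∈ conditioning set.
{Motivation} contains no descendant of SchoolQuality and blocks every backdoor path.
No other singleton works — e.g. {Attendance} leaves P1 open — so {Motivation} is the unique smallest valid adjustment set.

{Motivation}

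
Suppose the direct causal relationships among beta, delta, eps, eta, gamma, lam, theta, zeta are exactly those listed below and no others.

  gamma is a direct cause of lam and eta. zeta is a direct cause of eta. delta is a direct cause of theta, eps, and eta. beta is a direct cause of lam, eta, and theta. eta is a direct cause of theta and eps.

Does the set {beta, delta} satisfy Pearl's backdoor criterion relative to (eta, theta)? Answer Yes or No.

Backdoor paths from eta to theta (paths whose first edge points into eta):
  P1: eta <- delta -> theta
  P2: eta <- beta -> theta
  P3: eta <- gamma -> lam <- beta -> theta
Condition 1 (no descendant of eta in the set): holds — descendants of eta are {eps, theta}; none are in {beta, delta}.
Condition 2 (every backdoor path blocked by {beta, delta}):
  P1: blocked at fork node delta ∈ conditioning set.
  P2: blocked at fork node beta ∈ conditioning set.
  P3: blocked at collider lam (neither it nor any descendant is in the conditioning set).
{beta, delta} satisfies the backdoor criterion.

Yes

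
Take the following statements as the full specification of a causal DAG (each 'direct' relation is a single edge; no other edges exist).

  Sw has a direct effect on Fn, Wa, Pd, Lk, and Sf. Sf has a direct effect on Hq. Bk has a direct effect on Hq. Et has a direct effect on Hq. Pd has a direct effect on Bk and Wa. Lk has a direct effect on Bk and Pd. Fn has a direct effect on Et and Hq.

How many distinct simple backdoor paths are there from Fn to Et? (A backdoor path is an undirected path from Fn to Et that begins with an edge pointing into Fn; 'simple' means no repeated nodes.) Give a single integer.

A backdoor path from Fn to Et is any simple undirected path whose first edge points into Fn (i.e. leaves Fn via a parent).
Parents of Fn: {Sw}.
Enumerating:
  P1: Fn <- Sw -> Lk -> Pd -> Bk -> Hq <- Et
  P2: Fn <- Sw -> Lk -> Bk -> Hq <- Et
  P3: Fn <- Sw -> Pd <- Lk -> Bk -> Hq <- Et
  P4: Fn <- Sw -> Pd -> Bk -> Hq <- Et
  P5: Fn <- Sw -> Sf -> Hq <- Et
  P6: Fn <- Sw -> Wa <- Pd <- Lk -> Bk -> Hq <- Et
  P7: Fn <- Sw -> Wa <- Pd -> Bk -> Hq <- Et
That exhausts the simple backdoor paths. Count: 7.

7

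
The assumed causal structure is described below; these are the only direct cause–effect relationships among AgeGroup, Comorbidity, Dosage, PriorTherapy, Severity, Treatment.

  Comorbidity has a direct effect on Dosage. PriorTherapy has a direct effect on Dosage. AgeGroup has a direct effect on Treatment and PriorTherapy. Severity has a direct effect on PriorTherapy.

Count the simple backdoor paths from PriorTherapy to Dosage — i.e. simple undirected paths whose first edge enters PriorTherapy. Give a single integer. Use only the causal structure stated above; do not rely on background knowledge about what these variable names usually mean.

A backdoor path from PriorTherapy to Dosage is any simple undirected path whose first edge points into PriorTherapy (i.e. leaves PriorTherapy via a parent).
Parents of PriorTherapy: {AgeGroup, Severity}.
No simple path from any parent of PriorTherapy reaches Dosage without revisiting PriorTherapy, so there are no backdoor paths.

0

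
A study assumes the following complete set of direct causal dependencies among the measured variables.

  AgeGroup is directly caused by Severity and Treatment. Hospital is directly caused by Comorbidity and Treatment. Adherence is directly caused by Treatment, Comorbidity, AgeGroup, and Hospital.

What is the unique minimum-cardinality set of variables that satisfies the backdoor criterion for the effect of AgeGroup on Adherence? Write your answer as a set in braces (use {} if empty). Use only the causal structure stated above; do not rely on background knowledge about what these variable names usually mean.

{Treatment}

Variables eligible for adjustment (non-descendants of AgeGroup, excluding AgeGroup and Adherence): {Comorbidity, Hospital, Severity, Treatment}.
Backdoor paths from AgeGroup to Adherence:
  P1: AgeGroup <- Treatment -> Hospital <- Comorbidity -> Adherence
  P2: AgeGroup <- Treatment -> Hospital -> Adherence
  P3: AgeGroup <- Treatment -> Adherence
The empty set is not sufficient: P2 (AgeGroup <- Treatment -> Hospital -> Adherence) has no collider blocking it and no conditioned non-collider, so it is open.
Try {Treatment}:
  P1: blocked at fork node Treatment ∈ conditioning set.
  P2: blocked at fork node Treatment ∈ conditioning set.
  P3: blocked at fork node Treatment ∈ conditioning set.
{Treatment} contains no descendant of AgeGroup and blocks every backdoor path.
No other singleton works — e.g. {Severity} leaves P2 open — so {Treatment} is the unique smallest valid adjustment set.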